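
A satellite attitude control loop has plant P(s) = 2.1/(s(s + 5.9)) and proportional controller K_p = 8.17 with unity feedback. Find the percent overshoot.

The closed-loop denominator s² + 5.9s + 17.16 gives ω_n = √17.16 = 4.142 and ζ = 5.9/(2ω_n) = 0.7122.
%OS = 100·exp(−πζ/√(1−ζ²)) = 100·exp(−π·0.7122/√0.4928) = 4.13%.

4.13%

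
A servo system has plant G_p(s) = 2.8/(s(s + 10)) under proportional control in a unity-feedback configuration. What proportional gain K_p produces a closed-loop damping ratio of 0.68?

Closed-loop characteristic equation: s² + 10s + K_p·2.8 = 0.
So ω_n = √(2.8K_p) and 2ζω_n = 10, giving ζ = 10/(2√(2.8K_p)).
Setting ζ = 0.68: √(2.8K_p) = 10/(2·0.68) = 7.353, so K_p = 54.07/2.8 = 19.3.

K_p = 19.3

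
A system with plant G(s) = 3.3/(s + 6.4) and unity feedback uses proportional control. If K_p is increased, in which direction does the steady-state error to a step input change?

decrease

The position error constant K_pos = K_p·G(0) grows with K_p, and e_ss = 1/(1+K_pos) falls.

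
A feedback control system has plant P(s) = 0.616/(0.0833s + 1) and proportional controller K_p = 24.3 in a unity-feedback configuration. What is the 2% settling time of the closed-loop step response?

T_s ≈ 0.0209 s

Closed loop: T(s) = K_p·P/(1+K_p·P) = 14.97/(0.0833s + 1 + 14.97), with pole at s = −(1 + 14.97)/0.0833 = −191.7.
τ = 1/191.7 = 0.005216 s, so 2% settling time ≈ 4τ = 0.0209 s.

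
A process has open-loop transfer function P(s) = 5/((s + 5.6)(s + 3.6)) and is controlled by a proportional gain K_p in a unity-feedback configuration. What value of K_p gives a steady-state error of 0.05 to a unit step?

For a type-0 loop with proportional control, e_ss = 1/(1 + K_p·P(0)).
P(0) = 0.248. Require 1/(1 + K_p·0.248) = 0.05, so 1 + 0.248·K_p = 20.
K_p = (20 − 1)/0.248 = 76.6.

K_p = 76.6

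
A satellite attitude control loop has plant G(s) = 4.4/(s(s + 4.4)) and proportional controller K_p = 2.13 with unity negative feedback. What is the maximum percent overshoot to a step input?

From 1 + K_pG(s) = 0: s² + 4.4s + 9.372 = 0 ⇒ ω_n = 3.061, ζ = 0.7186.
%OS = 100·exp(−πζ/√(1−ζ²)) = 100·exp(−π·0.7186/√0.4836) = 3.89%.

3.89%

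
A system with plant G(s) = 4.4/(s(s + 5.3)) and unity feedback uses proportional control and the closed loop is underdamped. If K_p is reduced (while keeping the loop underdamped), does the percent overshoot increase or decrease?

ζ = 5.3/(2√(4.4K_p)) rises as K_p falls; higher damping means less overshoot.

decrease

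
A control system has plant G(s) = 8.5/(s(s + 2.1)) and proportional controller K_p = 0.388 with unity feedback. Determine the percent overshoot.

10.8%

The closed-loop denominator s² + 2.1s + 3.298 gives ω_n = √3.298 = 1.816 and ζ = 2.1/(2ω_n) = 0.5782.
%OS = 100·exp(−πζ/√(1−ζ²)) = 100·exp(−π·0.5782/√0.6657) = 10.8%.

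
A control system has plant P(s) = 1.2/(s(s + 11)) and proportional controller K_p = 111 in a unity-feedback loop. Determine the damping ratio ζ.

With unity feedback the closed-loop characteristic equation is s² + 11s + 111·1.2 = s² + 11s + 133.2 = 0.
So ω_n² = 133.2 ⇒ ω_n = 11.54 rad/s, and ζ = 11/(2ω_n) = 0.477.

ζ = 0.477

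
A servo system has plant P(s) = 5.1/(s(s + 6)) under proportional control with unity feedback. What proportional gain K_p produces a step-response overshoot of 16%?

K_p = 6.95

From %OS = 100·exp(−πζ/√(1−ζ²)) = 16%, ζ = −ln(0.16)/√(π²+ln²(0.16)) = 0.5039.
Characteristic equation s² + 6s + 5.1K_p = 0 gives ζ = 6/(2√(5.1K_p)).
Setting ζ = 0.5039: √(5.1K_p) = 6/(2·0.5039) = 5.954, so K_p = 35.45/5.1 = 6.95.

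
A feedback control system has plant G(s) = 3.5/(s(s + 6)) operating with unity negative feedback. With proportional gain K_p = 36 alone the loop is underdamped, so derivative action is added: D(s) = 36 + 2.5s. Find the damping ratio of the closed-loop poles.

Forward path: (36 + 2.5s)·3.5/(s(s+6)). The closed-loop characteristic equation is s² + (6 + 3.5·2.5)s + 3.5·36 = 0.
That is s² + 14.75s + 126 = 0, so ω_n = 11.22 rad/s and ζ = 14.75/(2·11.22) = 0.657.

ζ = 0.657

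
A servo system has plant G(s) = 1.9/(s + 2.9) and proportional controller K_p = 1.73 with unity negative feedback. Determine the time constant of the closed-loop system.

τ = 0.162 s

Closed-loop transfer function: T(s) = K_p·G(s)/(1 + K_p·G(s)) = 3.287/(s + 2.9 + 3.287) = 3.287/(s + 6.187).
Time constant τ = 1/6.187 = 0.162 s.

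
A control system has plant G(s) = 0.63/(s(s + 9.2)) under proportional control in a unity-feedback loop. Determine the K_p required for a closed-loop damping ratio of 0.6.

K_p = 93.3

Closed-loop characteristic equation: s² + 9.2s + K_p·0.63 = 0.
So ω_n = √(0.63K_p) and 2ζω_n = 9.2, giving ζ = 9.2/(2√(0.63K_p)).
Setting ζ = 0.6: √(0.63K_p) = 9.2/(2·0.6) = 7.667, so K_p = 58.78/0.63 = 93.3.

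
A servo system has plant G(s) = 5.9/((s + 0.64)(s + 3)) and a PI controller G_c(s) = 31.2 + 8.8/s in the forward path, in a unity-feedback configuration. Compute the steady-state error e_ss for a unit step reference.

The open loop G_c(s)G(s) has a pole at the origin (type 1), so the static position error constant is infinite and e_ss = 1/(1+∞) = 0.

0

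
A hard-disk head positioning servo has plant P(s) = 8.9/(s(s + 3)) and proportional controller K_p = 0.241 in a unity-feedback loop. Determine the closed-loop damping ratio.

The closed-loop denominator is s(s+3) + 0.241·8.9 = s² + 3s + 2.145.
Matching s² + 2ζω_n s + ω_n²: ω_n = √2.145 = 1.465 rad/s and 2ζω_n = 3, so ζ = 3/(2·1.465) = 1.02.

ζ = 1.02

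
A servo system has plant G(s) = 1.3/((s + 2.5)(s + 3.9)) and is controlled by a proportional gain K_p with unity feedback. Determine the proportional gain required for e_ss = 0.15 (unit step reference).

For a type-0 loop with proportional control, e_ss = 1/(1 + K_p·G(0)).
G(0) = 0.1333. Require 1/(1 + K_p·0.1333) = 0.15, so 1 + 0.1333·K_p = 6.667.
K_p = (6.667 − 1)/0.1333 = 42.5.

K_p = 42.5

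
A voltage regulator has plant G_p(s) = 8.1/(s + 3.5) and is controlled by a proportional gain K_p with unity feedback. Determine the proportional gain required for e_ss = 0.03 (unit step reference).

The loop is type 0, so e_ss(step) = 1/(1 + K_pos) with K_pos = K_p·G_p(0).
G_p(0) = 2.314. Require 1/(1 + K_p·2.314) = 0.03, so 1 + 2.314·K_p = 33.33.
K_p = (33.33 − 1)/2.314 = 14.

K_p = 14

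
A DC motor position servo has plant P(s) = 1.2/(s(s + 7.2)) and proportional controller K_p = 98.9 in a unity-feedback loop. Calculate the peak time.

T_p = 0.306 s

Closed-loop characteristic equation: s² + 7.2s + 118.7 = 0, so ω_n = 10.89 rad/s and ζ = 7.2/(2·10.89) = 0.3305.
Damped frequency ω_d = ω_n√(1−ζ²) = 10.28 rad/s, so peak time T_p = π/ω_d = 0.306 s.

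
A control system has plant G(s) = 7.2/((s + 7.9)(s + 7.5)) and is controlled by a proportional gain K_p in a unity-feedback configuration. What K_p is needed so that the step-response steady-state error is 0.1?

The loop is type 0, so e_ss(step) = 1/(1 + K_pos) with K_pos = K_p·G(0).
G(0) = 0.1215. Require 1/(1 + K_p·0.1215) = 0.1, so 1 + 0.1215·K_p = 10.
K_p = (10 − 1)/0.1215 = 74.1.

K_p = 74.1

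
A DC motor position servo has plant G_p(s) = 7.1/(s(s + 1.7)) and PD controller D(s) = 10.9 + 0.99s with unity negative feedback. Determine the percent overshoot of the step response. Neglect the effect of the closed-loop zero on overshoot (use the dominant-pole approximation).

16.6%

Forward path: (10.9 + 0.99s)·7.1/(s(s+1.7)). The closed-loop characteristic equation is s² + (1.7 + 7.1·0.99)s + 7.1·10.9 = 0.
That is s² + 8.729s + 77.39 = 0, so ω_n = 8.797 rad/s and ζ = 8.729/(2·8.797) = 0.4961.
%OS = 100·exp(−πζ/√(1−ζ²)) = 16.6%.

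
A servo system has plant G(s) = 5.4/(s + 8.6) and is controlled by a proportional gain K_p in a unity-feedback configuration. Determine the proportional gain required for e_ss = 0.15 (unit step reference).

For a type-0 loop with proportional control, e_ss = 1/(1 + K_p·G(0)).
G(0) = 0.6279. Require 1/(1 + K_p·0.6279) = 0.15, so 1 + 0.6279·K_p = 6.667.
K_p = (6.667 − 1)/0.6279 = 9.02.

K_p = 9.02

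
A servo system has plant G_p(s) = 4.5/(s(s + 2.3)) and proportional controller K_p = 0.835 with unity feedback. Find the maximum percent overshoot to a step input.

From 1 + K_pG_p(s) = 0: s² + 2.3s + 3.757 = 0 ⇒ ω_n = 1.938, ζ = 0.5933.
%OS = 100·exp(−πζ/√(1−ζ²)) = 100·exp(−π·0.5933/√0.648) = 9.87%.

9.87%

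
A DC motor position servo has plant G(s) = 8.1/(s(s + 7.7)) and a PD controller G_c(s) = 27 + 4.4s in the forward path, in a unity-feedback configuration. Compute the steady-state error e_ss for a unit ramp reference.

0.0352

The loop has one pole at the origin (type 1). Velocity error constant K_v = lim_{s→0} s·G_c(s)G(s) = 27·8.1/7.7 = 28.4.
Steady-state error to a unit ramp: e_ss = 1/K_v = 0.0352.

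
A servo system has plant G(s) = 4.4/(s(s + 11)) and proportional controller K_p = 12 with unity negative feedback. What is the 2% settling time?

From 1 + K_pG(s) = 0: s² + 11s + 52.8 = 0 ⇒ ω_n = 7.266, ζ = 0.7569.
2% settling time T_s ≈ 4/(ζω_n) = 4/5.5 = 0.727 s.

T_s ≈ 0.727 s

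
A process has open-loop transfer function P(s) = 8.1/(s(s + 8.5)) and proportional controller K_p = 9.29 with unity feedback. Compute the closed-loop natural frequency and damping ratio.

ω_n = 8.67 rad/s, ζ = 0.49

With unity feedback the closed-loop characteristic equation is s² + 8.5s + 9.29·8.1 = s² + 8.5s + 75.25 = 0.
So ω_n² = 75.25 ⇒ ω_n = 8.675 rad/s, and ζ = 8.5/(2ω_n) = 0.49.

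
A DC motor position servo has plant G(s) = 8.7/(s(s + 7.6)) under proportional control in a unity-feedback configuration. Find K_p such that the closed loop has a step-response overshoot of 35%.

K_p = 16.5

From %OS = 100·exp(−πζ/√(1−ζ²)) = 35%, ζ = −ln(0.35)/√(π²+ln²(0.35)) = 0.3169.
Characteristic equation s² + 7.6s + 8.7K_p = 0 gives ζ = 7.6/(2√(8.7K_p)).
Setting ζ = 0.3169: √(8.7K_p) = 7.6/(2·0.3169) = 11.99, so K_p = 143.8/8.7 = 16.5.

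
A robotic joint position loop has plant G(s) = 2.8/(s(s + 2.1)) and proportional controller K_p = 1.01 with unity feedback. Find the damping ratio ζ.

ζ = 0.624

The closed-loop denominator is s(s+2.1) + 1.01·2.8 = s² + 2.1s + 2.828.
So ω_n² = 2.828 ⇒ ω_n = 1.682 rad/s, and ζ = 2.1/(2ω_n) = 0.624.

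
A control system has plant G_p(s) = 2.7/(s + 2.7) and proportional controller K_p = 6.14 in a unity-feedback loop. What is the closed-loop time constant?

τ = 0.0519 s

Closed-loop transfer function: T(s) = K_p·G_p(s)/(1 + K_p·G_p(s)) = 16.58/(s + 2.7 + 16.58) = 16.58/(s + 19.28).
Time constant τ = 1/19.28 = 0.0519 s.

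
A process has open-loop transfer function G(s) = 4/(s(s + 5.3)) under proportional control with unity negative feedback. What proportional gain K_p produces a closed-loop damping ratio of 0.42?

Closed-loop characteristic equation: s² + 5.3s + K_p·4 = 0.
So ω_n = √(4K_p) and 2ζω_n = 5.3, giving ζ = 5.3/(2√(4K_p)).
Setting ζ = 0.42: √(4K_p) = 5.3/(2·0.42) = 6.31, so K_p = 39.81/4 = 9.95.

K_p = 9.95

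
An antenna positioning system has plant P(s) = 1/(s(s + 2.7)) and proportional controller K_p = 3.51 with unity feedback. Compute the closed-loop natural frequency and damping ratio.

With unity feedback the closed-loop characteristic equation is s² + 2.7s + 3.51·1 = s² + 2.7s + 3.51 = 0.
Matching s² + 2ζω_n s + ω_n²: ω_n = √3.51 = 1.873 rad/s and 2ζω_n = 2.7, so ζ = 2.7/(2·1.873) = 0.721.

ω_n = 1.87 rad/s, ζ = 0.721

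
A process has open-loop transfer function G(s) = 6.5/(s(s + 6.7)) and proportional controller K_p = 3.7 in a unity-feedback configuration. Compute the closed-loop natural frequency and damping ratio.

The closed-loop denominator is s(s+6.7) + 3.7·6.5 = s² + 6.7s + 24.05.
So ω_n² = 24.05 ⇒ ω_n = 4.904 rad/s, and ζ = 6.7/(2ω_n) = 0.683.

ω_n = 4.9 rad/s, ζ = 0.683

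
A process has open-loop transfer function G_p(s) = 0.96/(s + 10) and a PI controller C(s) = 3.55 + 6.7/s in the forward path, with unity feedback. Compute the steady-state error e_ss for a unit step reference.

0

The open loop C(s)G_p(s) has a pole at the origin (type 1), so the static position error constant is infinite and e_ss = 1/(1+∞) = 0.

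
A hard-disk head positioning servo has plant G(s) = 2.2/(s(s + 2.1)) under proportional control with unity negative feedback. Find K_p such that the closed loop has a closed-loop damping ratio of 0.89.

Closed-loop characteristic equation: s² + 2.1s + K_p·2.2 = 0.
So ω_n = √(2.2K_p) and 2ζω_n = 2.1, giving ζ = 2.1/(2√(2.2K_p)).
Setting ζ = 0.89: √(2.2K_p) = 2.1/(2·0.89) = 1.18, so K_p = 1.392/2.2 = 0.633.

K_p = 0.633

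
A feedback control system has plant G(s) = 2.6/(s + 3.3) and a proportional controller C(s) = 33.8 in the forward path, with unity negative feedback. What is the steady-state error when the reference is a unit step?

0.0362

The loop is type 0. Static position error constant K_pos = C(0)·G(0) = 33.8·0.7879 = 26.63.
Steady-state error to a unit step: e_ss = 1/(1+K_pos) = 1/27.63 = 0.0362.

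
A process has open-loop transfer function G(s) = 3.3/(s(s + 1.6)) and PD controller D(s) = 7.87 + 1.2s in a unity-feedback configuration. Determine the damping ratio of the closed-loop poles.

ζ = 0.546

Forward path: (7.87 + 1.2s)·3.3/(s(s+1.6)). The closed-loop characteristic equation is s² + (1.6 + 3.3·1.2)s + 3.3·7.87 = 0.
That is s² + 5.56s + 25.97 = 0, so ω_n = 5.096 rad/s and ζ = 5.56/(2·5.096) = 0.5455.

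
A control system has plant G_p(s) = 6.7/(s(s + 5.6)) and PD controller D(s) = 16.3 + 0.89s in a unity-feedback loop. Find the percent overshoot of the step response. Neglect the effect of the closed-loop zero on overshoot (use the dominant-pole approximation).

Forward path: (16.3 + 0.89s)·6.7/(s(s+5.6)). The closed-loop characteristic equation is s² + (5.6 + 6.7·0.89)s + 6.7·16.3 = 0.
That is s² + 11.56s + 109.2 = 0, so ω_n = 10.45 rad/s and ζ = 11.56/(2·10.45) = 0.5532.
%OS = 100·exp(−πζ/√(1−ζ²)) = 12.4%.

12.4%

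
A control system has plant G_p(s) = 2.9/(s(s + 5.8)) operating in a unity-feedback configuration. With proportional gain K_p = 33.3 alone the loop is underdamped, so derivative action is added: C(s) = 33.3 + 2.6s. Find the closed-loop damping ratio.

ζ = 0.679

Forward path: (33.3 + 2.6s)·2.9/(s(s+5.8)). The closed-loop characteristic equation is s² + (5.8 + 2.9·2.6)s + 2.9·33.3 = 0.
That is s² + 13.34s + 96.57 = 0, so ω_n = 9.827 rad/s and ζ = 13.34/(2·9.827) = 0.6787.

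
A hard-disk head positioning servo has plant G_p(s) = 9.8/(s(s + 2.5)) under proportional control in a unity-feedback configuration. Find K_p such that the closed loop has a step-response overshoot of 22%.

From %OS = 100·exp(−πζ/√(1−ζ²)) = 22%, ζ = −ln(0.22)/√(π²+ln²(0.22)) = 0.4342.
Characteristic equation s² + 2.5s + 9.8K_p = 0 gives ζ = 2.5/(2√(9.8K_p)).
Setting ζ = 0.4342: √(9.8K_p) = 2.5/(2·0.4342) = 2.879, so K_p = 8.289/9.8 = 0.846.

K_p = 0.846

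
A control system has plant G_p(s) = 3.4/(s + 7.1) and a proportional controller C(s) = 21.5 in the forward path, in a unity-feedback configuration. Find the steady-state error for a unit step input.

0.0885

The loop is type 0. Static position error constant K_pos = C(0)·G_p(0) = 21.5·0.4789 = 10.3.
Steady-state error to a unit step: e_ss = 1/(1+K_pos) = 1/11.3 = 0.0885.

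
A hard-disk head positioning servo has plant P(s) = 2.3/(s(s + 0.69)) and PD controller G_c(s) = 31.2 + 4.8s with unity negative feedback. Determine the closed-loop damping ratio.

Forward path: (31.2 + 4.8s)·2.3/(s(s+0.69)). The closed-loop characteristic equation is s² + (0.69 + 2.3·4.8)s + 2.3·31.2 = 0.
That is s² + 11.73s + 71.76 = 0, so ω_n = 8.471 rad/s and ζ = 11.73/(2·8.471) = 0.6924.

ζ = 0.692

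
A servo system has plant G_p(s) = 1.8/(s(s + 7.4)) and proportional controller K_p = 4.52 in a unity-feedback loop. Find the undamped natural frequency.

ω_n = 2.85 rad/s

1 + K_p·G_p(s) = 0 gives s² + 7.4s + 8.136 = 0.
So ω_n² = 8.136 ⇒ ω_n = 2.852 rad/s, and ζ = 7.4/(2ω_n) = 1.3.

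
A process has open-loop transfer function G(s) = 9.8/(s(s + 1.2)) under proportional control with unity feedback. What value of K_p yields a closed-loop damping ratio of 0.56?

K_p = 0.117

Closed-loop characteristic equation: s² + 1.2s + K_p·9.8 = 0.
So ω_n = √(9.8K_p) and 2ζω_n = 1.2, giving ζ = 1.2/(2√(9.8K_p)).
Setting ζ = 0.56: √(9.8K_p) = 1.2/(2·0.56) = 1.071, so K_p = 1.148/9.8 = 0.117.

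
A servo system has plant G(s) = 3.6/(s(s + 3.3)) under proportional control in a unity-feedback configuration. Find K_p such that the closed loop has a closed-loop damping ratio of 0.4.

K_p = 4.73

Closed-loop characteristic equation: s² + 3.3s + K_p·3.6 = 0.
So ω_n = √(3.6K_p) and 2ζω_n = 3.3, giving ζ = 3.3/(2√(3.6K_p)).
Setting ζ = 0.4: √(3.6K_p) = 3.3/(2·0.4) = 4.125, so K_p = 17.02/3.6 = 4.73.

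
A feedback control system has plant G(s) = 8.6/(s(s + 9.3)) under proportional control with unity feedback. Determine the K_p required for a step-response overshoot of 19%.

From %OS = 100·exp(−πζ/√(1−ζ²)) = 19%, ζ = −ln(0.19)/√(π²+ln²(0.19)) = 0.4673.
Characteristic equation s² + 9.3s + 8.6K_p = 0 gives ζ = 9.3/(2√(8.6K_p)).
Setting ζ = 0.4673: √(8.6K_p) = 9.3/(2·0.4673) = 9.95, so K_p = 99/8.6 = 11.5.

K_p = 11.5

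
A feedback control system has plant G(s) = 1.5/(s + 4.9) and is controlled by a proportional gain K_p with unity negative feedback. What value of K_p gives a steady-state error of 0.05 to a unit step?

The loop is type 0, so e_ss(step) = 1/(1 + K_pos) with K_pos = K_p·G(0).
G(0) = 0.3061. Require 1/(1 + K_p·0.3061) = 0.05, so 1 + 0.3061·K_p = 20.
K_p = (20 − 1)/0.3061 = 62.1.

K_p = 62.1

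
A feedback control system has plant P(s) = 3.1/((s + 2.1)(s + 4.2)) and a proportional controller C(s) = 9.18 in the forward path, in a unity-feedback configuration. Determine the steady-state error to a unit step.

The loop is type 0. Static position error constant K_pos = C(0)·P(0) = 9.18·0.3515 = 3.227.
Steady-state error to a unit step: e_ss = 1/(1+K_pos) = 1/4.227 = 0.237.

0.237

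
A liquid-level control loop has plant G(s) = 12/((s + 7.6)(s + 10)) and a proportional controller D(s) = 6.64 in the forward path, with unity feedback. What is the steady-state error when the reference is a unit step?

0.488

The loop is type 0. Static position error constant K_pos = D(0)·G(0) = 6.64·0.1579 = 1.048.
Steady-state error to a unit step: e_ss = 1/(1+K_pos) = 1/2.048 = 0.488.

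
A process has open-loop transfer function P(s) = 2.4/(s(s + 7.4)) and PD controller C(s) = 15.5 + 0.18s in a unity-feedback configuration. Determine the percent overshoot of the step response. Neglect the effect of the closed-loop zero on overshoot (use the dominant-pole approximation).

Forward path: (15.5 + 0.18s)·2.4/(s(s+7.4)). The closed-loop characteristic equation is s² + (7.4 + 2.4·0.18)s + 2.4·15.5 = 0.
That is s² + 7.832s + 37.2 = 0, so ω_n = 6.099 rad/s and ζ = 7.832/(2·6.099) = 0.6421.
%OS = 100·exp(−πζ/√(1−ζ²)) = 7.2%.

7.2%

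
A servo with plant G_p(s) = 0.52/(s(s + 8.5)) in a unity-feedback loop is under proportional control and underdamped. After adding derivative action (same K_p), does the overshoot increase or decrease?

The derivative term adds K·K_d to the s-coefficient of the characteristic equation, raising 2ζω_n while ω_n is unchanged; ζ increases, so overshoot decreases.

decrease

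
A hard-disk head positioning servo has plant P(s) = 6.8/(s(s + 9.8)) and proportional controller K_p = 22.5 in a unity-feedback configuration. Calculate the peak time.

T_p = 0.277 s

Closed-loop characteristic equation: s² + 9.8s + 153 = 0, so ω_n = 12.37 rad/s and ζ = 9.8/(2·12.37) = 0.3961.
Damped frequency ω_d = ω_n√(1−ζ²) = 11.36 rad/s, so peak time T_p = π/ω_d = 0.277 s.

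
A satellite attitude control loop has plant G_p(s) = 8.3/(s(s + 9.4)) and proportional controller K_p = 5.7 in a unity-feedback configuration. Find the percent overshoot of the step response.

5.29%

Closed-loop characteristic equation: s² + 9.4s + 47.31 = 0, so ω_n = 6.878 rad/s and ζ = 9.4/(2·6.878) = 0.6833.
%OS = 100·exp(−πζ/√(1−ζ²)) = 100·exp(−π·0.6833/√0.5331) = 5.29%.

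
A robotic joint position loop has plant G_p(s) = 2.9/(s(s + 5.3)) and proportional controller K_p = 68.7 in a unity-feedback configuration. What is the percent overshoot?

54.9%

The closed-loop denominator s² + 5.3s + 199.2 gives ω_n = √199.2 = 14.11 and ζ = 5.3/(2ω_n) = 0.1877.
%OS = 100·exp(−πζ/√(1−ζ²)) = 100·exp(−π·0.1877/√0.9648) = 54.9%.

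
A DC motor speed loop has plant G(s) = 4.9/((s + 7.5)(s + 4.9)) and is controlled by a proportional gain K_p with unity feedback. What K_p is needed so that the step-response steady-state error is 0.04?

For a type-0 loop with proportional control, e_ss = 1/(1 + K_p·G(0)).
G(0) = 0.1333. Require 1/(1 + K_p·0.1333) = 0.04, so 1 + 0.1333·K_p = 25.
K_p = (25 − 1)/0.1333 = 180.

K_p = 180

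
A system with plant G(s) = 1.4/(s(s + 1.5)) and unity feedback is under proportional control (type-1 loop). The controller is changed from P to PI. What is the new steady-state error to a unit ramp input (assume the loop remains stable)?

The integrator raises the loop to type 2, so K_v → ∞ and e_ss to a ramp is zero.

0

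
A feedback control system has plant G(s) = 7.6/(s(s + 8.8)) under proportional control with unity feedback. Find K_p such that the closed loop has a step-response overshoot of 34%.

From %OS = 100·exp(−πζ/√(1−ζ²)) = 34%, ζ = −ln(0.34)/√(π²+ln²(0.34)) = 0.3248.
Characteristic equation s² + 8.8s + 7.6K_p = 0 gives ζ = 8.8/(2√(7.6K_p)).
Setting ζ = 0.3248: √(7.6K_p) = 8.8/(2·0.3248) = 13.55, so K_p = 183.5/7.6 = 24.1.

K_p = 24.1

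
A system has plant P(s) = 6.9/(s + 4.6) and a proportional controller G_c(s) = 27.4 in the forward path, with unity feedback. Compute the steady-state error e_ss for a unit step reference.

0.0238

The loop is type 0. Static position error constant K_pos = G_c(0)·P(0) = 27.4·1.5 = 41.1.
Steady-state error to a unit step: e_ss = 1/(1+K_pos) = 1/42.1 = 0.0238.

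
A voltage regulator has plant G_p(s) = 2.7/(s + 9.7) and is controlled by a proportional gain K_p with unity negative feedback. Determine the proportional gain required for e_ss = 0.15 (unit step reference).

K_p = 20.4

Steady-state error for a unit step on this type-0 loop is 1/(1 + K_p·G_p(0)).
G_p(0) = 0.2784. Require 1/(1 + K_p·0.2784) = 0.15, so 1 + 0.2784·K_p = 6.667.
K_p = (6.667 − 1)/0.2784 = 20.4.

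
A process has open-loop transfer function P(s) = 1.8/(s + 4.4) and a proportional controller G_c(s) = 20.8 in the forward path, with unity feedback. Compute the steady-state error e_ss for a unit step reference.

The loop is type 0. Static position error constant K_pos = G_c(0)·P(0) = 20.8·0.4091 = 8.509.
Steady-state error to a unit step: e_ss = 1/(1+K_pos) = 1/9.509 = 0.105.

0.105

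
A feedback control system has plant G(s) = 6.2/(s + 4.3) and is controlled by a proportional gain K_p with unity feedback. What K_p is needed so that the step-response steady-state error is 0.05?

Steady-state error for a unit step on this type-0 loop is 1/(1 + K_p·G(0)).
G(0) = 1.442. Require 1/(1 + K_p·1.442) = 0.05, so 1 + 1.442·K_p = 20.
K_p = (20 − 1)/1.442 = 13.2.

K_p = 13.2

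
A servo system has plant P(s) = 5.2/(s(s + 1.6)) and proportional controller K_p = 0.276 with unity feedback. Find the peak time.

T_p = 3.52 s

The closed-loop denominator s² + 1.6s + 1.435 gives ω_n = √1.435 = 1.198 and ζ = 1.6/(2ω_n) = 0.6678.
Damped frequency ω_d = ω_n√(1−ζ²) = 0.8917 rad/s, so peak time T_p = π/ω_d = 3.52 s.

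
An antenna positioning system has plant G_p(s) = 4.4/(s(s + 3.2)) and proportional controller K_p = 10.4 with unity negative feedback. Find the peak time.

The closed-loop denominator s² + 3.2s + 45.76 gives ω_n = √45.76 = 6.765 and ζ = 3.2/(2ω_n) = 0.2365.
Damped frequency ω_d = ω_n√(1−ζ²) = 6.573 rad/s, so peak time T_p = π/ω_d = 0.478 s.

T_p = 0.478 s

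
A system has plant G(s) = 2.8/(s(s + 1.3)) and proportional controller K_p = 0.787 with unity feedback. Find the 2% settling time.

T_s ≈ 6.15 s

From 1 + K_pG(s) = 0: s² + 1.3s + 2.204 = 0 ⇒ ω_n = 1.484, ζ = 0.4379.
2% settling time T_s ≈ 4/(ζω_n) = 4/0.65 = 6.15 s.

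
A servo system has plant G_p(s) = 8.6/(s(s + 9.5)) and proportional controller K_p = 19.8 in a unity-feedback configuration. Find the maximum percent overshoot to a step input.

Closed-loop characteristic equation: s² + 9.5s + 170.3 = 0, so ω_n = 13.05 rad/s and ζ = 9.5/(2·13.05) = 0.364.
%OS = 100·exp(−πζ/√(1−ζ²)) = 100·exp(−π·0.364/√0.8675) = 29.3%.

29.3%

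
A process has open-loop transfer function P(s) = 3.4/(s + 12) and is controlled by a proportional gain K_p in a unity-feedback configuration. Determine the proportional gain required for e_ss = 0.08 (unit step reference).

K_p = 40.6

The loop is type 0, so e_ss(step) = 1/(1 + K_pos) with K_pos = K_p·P(0).
P(0) = 0.2833. Require 1/(1 + K_p·0.2833) = 0.08, so 1 + 0.2833·K_p = 12.5.
K_p = (12.5 − 1)/0.2833 = 40.6.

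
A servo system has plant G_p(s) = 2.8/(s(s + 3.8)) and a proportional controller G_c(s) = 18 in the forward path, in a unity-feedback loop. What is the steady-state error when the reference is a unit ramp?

The loop has one pole at the origin (type 1). Velocity error constant K_v = lim_{s→0} s·G_c(s)G_p(s) = 18·2.8/3.8 = 13.26.
Steady-state error to a unit ramp: e_ss = 1/K_v = 0.0754.

0.0754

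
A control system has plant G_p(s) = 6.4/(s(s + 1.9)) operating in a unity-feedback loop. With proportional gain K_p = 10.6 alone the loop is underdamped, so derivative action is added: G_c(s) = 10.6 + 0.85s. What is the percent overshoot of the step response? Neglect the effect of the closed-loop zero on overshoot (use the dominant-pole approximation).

20.9%

Forward path: (10.6 + 0.85s)·6.4/(s(s+1.9)). The closed-loop characteristic equation is s² + (1.9 + 6.4·0.85)s + 6.4·10.6 = 0.
That is s² + 7.34s + 67.84 = 0, so ω_n = 8.237 rad/s and ζ = 7.34/(2·8.237) = 0.4456.
%OS = 100·exp(−πζ/√(1−ζ²)) = 20.9%.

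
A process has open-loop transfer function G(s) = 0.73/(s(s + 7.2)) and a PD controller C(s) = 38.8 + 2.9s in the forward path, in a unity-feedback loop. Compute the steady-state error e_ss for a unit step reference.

0

The open loop C(s)G(s) has a pole at the origin (type 1), so the static position error constant is infinite and e_ss = 1/(1+∞) = 0.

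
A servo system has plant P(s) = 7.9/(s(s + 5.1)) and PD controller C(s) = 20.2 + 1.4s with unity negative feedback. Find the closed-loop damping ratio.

Forward path: (20.2 + 1.4s)·7.9/(s(s+5.1)). The closed-loop characteristic equation is s² + (5.1 + 7.9·1.4)s + 7.9·20.2 = 0.
That is s² + 16.16s + 159.6 = 0, so ω_n = 12.63 rad/s and ζ = 16.16/(2·12.63) = 0.6396.

ζ = 0.64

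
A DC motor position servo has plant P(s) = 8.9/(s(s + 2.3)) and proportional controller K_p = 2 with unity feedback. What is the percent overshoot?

41.1%

Closed-loop characteristic equation: s² + 2.3s + 17.8 = 0, so ω_n = 4.219 rad/s and ζ = 2.3/(2·4.219) = 0.2726.
%OS = 100·exp(−πζ/√(1−ζ²)) = 100·exp(−π·0.2726/√0.9257) = 41.1%.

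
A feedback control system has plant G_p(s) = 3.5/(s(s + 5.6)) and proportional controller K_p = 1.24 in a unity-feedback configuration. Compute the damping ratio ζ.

ζ = 1.34

With unity feedback the closed-loop characteristic equation is s² + 5.6s + 1.24·3.5 = s² + 5.6s + 4.34 = 0.
So ω_n² = 4.34 ⇒ ω_n = 2.083 rad/s, and ζ = 5.6/(2ω_n) = 1.34.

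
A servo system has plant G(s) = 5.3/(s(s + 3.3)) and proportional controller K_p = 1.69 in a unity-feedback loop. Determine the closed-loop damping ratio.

1 + K_p·G(s) = 0 gives s² + 3.3s + 8.957 = 0.
Matching s² + 2ζω_n s + ω_n²: ω_n = √8.957 = 2.993 rad/s and 2ζω_n = 3.3, so ζ = 3.3/(2·2.993) = 0.551.

ζ = 0.551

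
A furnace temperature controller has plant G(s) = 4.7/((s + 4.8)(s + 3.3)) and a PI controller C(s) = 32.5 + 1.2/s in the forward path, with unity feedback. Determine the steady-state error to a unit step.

0

The open loop C(s)G(s) has a pole at the origin (type 1), so the static position error constant is infinite and e_ss = 1/(1+∞) = 0.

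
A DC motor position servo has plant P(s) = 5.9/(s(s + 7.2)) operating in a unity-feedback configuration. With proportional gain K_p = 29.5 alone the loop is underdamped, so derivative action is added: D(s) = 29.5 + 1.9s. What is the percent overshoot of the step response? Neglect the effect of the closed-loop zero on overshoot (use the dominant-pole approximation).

Forward path: (29.5 + 1.9s)·5.9/(s(s+7.2)). The closed-loop characteristic equation is s² + (7.2 + 5.9·1.9)s + 5.9·29.5 = 0.
That is s² + 18.41s + 174.1 = 0, so ω_n = 13.19 rad/s and ζ = 18.41/(2·13.19) = 0.6977.
%OS = 100·exp(−πζ/√(1−ζ²)) = 4.69%.

4.69%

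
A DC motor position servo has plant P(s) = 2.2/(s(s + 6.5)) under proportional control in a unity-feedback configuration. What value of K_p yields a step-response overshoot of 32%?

K_p = 41.3

From %OS = 100·exp(−πζ/√(1−ζ²)) = 32%, ζ = −ln(0.32)/√(π²+ln²(0.32)) = 0.341.
Characteristic equation s² + 6.5s + 2.2K_p = 0 gives ζ = 6.5/(2√(2.2K_p)).
Setting ζ = 0.341: √(2.2K_p) = 6.5/(2·0.341) = 9.532, so K_p = 90.86/2.2 = 41.3.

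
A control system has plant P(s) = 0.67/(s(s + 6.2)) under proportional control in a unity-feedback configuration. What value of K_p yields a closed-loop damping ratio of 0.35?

K_p = 117

Closed-loop characteristic equation: s² + 6.2s + K_p·0.67 = 0.
So ω_n = √(0.67K_p) and 2ζω_n = 6.2, giving ζ = 6.2/(2√(0.67K_p)).
Setting ζ = 0.35: √(0.67K_p) = 6.2/(2·0.35) = 8.857, so K_p = 78.45/0.67 = 117.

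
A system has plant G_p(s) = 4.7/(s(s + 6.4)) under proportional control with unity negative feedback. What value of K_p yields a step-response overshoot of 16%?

K_p = 8.58

From %OS = 100·exp(−πζ/√(1−ζ²)) = 16%, ζ = −ln(0.16)/√(π²+ln²(0.16)) = 0.5039.
Characteristic equation s² + 6.4s + 4.7K_p = 0 gives ζ = 6.4/(2√(4.7K_p)).
Setting ζ = 0.5039: √(4.7K_p) = 6.4/(2·0.5039) = 6.351, so K_p = 40.33/4.7 = 8.58.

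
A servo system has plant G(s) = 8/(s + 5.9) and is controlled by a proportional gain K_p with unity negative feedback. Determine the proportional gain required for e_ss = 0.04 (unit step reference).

K_p = 17.7

For a type-0 loop with proportional control, e_ss = 1/(1 + K_p·G(0)).
G(0) = 1.356. Require 1/(1 + K_p·1.356) = 0.04, so 1 + 1.356·K_p = 25.
K_p = (25 − 1)/1.356 = 17.7.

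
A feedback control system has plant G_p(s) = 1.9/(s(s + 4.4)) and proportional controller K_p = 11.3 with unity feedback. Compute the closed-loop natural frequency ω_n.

With unity feedback the closed-loop characteristic equation is s² + 4.4s + 11.3·1.9 = s² + 4.4s + 21.47 = 0.
So ω_n² = 21.47 ⇒ ω_n = 4.634 rad/s, and ζ = 4.4/(2ω_n) = 0.475.

ω_n = 4.63 rad/s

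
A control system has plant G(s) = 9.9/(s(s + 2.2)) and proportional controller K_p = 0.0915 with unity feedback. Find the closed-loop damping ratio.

ζ = 1.16

With unity feedback the closed-loop characteristic equation is s² + 2.2s + 0.0915·9.9 = s² + 2.2s + 0.9059 = 0.
So ω_n² = 0.9059 ⇒ ω_n = 0.9518 rad/s, and ζ = 2.2/(2ω_n) = 1.16.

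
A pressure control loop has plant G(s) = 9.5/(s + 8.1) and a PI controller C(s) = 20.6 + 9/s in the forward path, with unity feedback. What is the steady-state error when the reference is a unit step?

0

The open loop C(s)G(s) has a pole at the origin (type 1), so the static position error constant is infinite and e_ss = 1/(1+∞) = 0.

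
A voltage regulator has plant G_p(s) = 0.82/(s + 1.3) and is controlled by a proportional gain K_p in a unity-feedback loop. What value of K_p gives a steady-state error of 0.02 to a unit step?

The loop is type 0, so e_ss(step) = 1/(1 + K_pos) with K_pos = K_p·G_p(0).
G_p(0) = 0.6308. Require 1/(1 + K_p·0.6308) = 0.02, so 1 + 0.6308·K_p = 50.
K_p = (50 − 1)/0.6308 = 77.7.

K_p = 77.7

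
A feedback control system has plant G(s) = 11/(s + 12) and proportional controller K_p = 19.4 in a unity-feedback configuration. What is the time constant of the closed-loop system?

Closed-loop transfer function: T(s) = K_p·G(s)/(1 + K_p·G(s)) = 213.4/(s + 12 + 213.4) = 213.4/(s + 225.4).
Time constant τ = 1/225.4 = 0.00444 s.

τ = 0.00444 s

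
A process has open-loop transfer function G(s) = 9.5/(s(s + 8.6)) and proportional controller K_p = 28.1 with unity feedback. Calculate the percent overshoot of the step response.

42.4%

Closed-loop characteristic equation: s² + 8.6s + 266.9 = 0, so ω_n = 16.34 rad/s and ζ = 8.6/(2·16.34) = 0.2632.
%OS = 100·exp(−πζ/√(1−ζ²)) = 100·exp(−π·0.2632/√0.9307) = 42.4%.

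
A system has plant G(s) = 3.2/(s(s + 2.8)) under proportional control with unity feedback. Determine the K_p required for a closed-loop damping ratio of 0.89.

K_p = 0.773

Closed-loop characteristic equation: s² + 2.8s + K_p·3.2 = 0.
So ω_n = √(3.2K_p) and 2ζω_n = 2.8, giving ζ = 2.8/(2√(3.2K_p)).
Setting ζ = 0.89: √(3.2K_p) = 2.8/(2·0.89) = 1.573, so K_p = 2.474/3.2 = 0.773.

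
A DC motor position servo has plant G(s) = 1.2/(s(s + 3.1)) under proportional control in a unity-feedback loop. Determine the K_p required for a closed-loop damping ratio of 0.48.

K_p = 8.69

Closed-loop characteristic equation: s² + 3.1s + K_p·1.2 = 0.
So ω_n = √(1.2K_p) and 2ζω_n = 3.1, giving ζ = 3.1/(2√(1.2K_p)).
Setting ζ = 0.48: √(1.2K_p) = 3.1/(2·0.48) = 3.229, so K_p = 10.43/1.2 = 8.69.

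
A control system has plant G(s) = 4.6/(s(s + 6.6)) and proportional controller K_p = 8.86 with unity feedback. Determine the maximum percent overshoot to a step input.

15%

Closed-loop characteristic equation: s² + 6.6s + 40.76 = 0, so ω_n = 6.384 rad/s and ζ = 6.6/(2·6.384) = 0.5169.
%OS = 100·exp(−πζ/√(1−ζ²)) = 100·exp(−π·0.5169/√0.7328) = 15%.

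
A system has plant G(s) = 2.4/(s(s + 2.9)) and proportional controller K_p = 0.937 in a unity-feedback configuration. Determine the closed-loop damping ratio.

ζ = 0.967

The closed-loop denominator is s(s+2.9) + 0.937·2.4 = s² + 2.9s + 2.249.
Matching s² + 2ζω_n s + ω_n²: ω_n = √2.249 = 1.5 rad/s and 2ζω_n = 2.9, so ζ = 2.9/(2·1.5) = 0.967.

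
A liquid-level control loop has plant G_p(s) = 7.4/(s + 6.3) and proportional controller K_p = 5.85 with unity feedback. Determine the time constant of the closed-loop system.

τ = 0.0202 s

Closed-loop transfer function: T(s) = K_p·G_p(s)/(1 + K_p·G_p(s)) = 43.29/(s + 6.3 + 43.29) = 43.29/(s + 49.59).
Time constant τ = 1/49.59 = 0.0202 s.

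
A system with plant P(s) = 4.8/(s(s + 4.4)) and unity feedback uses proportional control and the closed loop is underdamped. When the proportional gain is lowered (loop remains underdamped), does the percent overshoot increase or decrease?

ζ = 4.4/(2√(4.8K_p)) rises as K_p falls; higher damping means less overshoot.

decrease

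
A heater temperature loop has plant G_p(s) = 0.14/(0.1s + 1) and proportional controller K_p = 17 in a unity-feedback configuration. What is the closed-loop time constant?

τ = 0.0296 s

Closed loop: T(s) = K_p·G_p/(1+K_p·G_p) = 2.38/(0.1s + 1 + 2.38), with pole at s = −(1 + 2.38)/0.1 = −33.8.
Closed-loop time constant τ = 1/33.8 = 0.0296 s.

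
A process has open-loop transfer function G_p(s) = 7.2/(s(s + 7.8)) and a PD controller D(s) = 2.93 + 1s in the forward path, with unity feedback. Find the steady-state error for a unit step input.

0

The open loop D(s)G_p(s) has a pole at the origin (type 1), so the static position error constant is infinite and e_ss = 1/(1+∞) = 0.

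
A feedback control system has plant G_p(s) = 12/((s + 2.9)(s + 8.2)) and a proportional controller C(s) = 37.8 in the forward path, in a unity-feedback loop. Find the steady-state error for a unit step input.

0.0498

The loop is type 0. Static position error constant K_pos = C(0)·G_p(0) = 37.8·0.5046 = 19.07.
Steady-state error to a unit step: e_ss = 1/(1+K_pos) = 1/20.07 = 0.0498.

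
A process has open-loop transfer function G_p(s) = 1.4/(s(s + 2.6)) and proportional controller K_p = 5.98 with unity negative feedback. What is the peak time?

From 1 + K_pG_p(s) = 0: s² + 2.6s + 8.372 = 0 ⇒ ω_n = 2.893, ζ = 0.4493.
Damped frequency ω_d = ω_n√(1−ζ²) = 2.585 rad/s, so peak time T_p = π/ω_d = 1.22 s.

T_p = 1.22 s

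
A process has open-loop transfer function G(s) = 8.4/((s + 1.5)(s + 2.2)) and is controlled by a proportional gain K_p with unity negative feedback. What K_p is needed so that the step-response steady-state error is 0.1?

Steady-state error for a unit step on this type-0 loop is 1/(1 + K_p·G(0)).
G(0) = 2.545. Require 1/(1 + K_p·2.545) = 0.1, so 1 + 2.545·K_p = 10.
K_p = (10 − 1)/2.545 = 3.54.

K_p = 3.54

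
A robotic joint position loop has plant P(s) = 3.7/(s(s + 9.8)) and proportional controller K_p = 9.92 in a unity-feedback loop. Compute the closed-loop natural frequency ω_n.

ω_n = 6.06 rad/s

The closed-loop denominator is s(s+9.8) + 9.92·3.7 = s² + 9.8s + 36.7.
So ω_n² = 36.7 ⇒ ω_n = 6.058 rad/s, and ζ = 9.8/(2ω_n) = 0.809.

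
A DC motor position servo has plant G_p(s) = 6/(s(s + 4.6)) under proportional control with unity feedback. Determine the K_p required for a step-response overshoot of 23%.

K_p = 4.91

From %OS = 100·exp(−πζ/√(1−ζ²)) = 23%, ζ = −ln(0.23)/√(π²+ln²(0.23)) = 0.4237.
Characteristic equation s² + 4.6s + 6K_p = 0 gives ζ = 4.6/(2√(6K_p)).
Setting ζ = 0.4237: √(6K_p) = 4.6/(2·0.4237) = 5.428, so K_p = 29.46/6 = 4.91.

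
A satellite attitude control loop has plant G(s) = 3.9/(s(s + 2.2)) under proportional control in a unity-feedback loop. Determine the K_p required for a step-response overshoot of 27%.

K_p = 2.1

From %OS = 100·exp(−πζ/√(1−ζ²)) = 27%, ζ = −ln(0.27)/√(π²+ln²(0.27)) = 0.3847.
Characteristic equation s² + 2.2s + 3.9K_p = 0 gives ζ = 2.2/(2√(3.9K_p)).
Setting ζ = 0.3847: √(3.9K_p) = 2.2/(2·0.3847) = 2.859, so K_p = 8.176/3.9 = 2.1.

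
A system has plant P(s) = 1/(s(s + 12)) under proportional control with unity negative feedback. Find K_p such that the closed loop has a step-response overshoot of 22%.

From %OS = 100·exp(−πζ/√(1−ζ²)) = 22%, ζ = −ln(0.22)/√(π²+ln²(0.22)) = 0.4342.
Characteristic equation s² + 12s + 1K_p = 0 gives ζ = 12/(2√(1K_p)).
Setting ζ = 0.4342: √(1K_p) = 12/(2·0.4342) = 13.82, so K_p = 191/1 = 191.

K_p = 191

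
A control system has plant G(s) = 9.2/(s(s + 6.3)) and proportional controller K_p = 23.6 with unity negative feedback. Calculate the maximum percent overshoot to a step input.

50.3%

The closed-loop denominator s² + 6.3s + 217.1 gives ω_n = √217.1 = 14.73 and ζ = 6.3/(2ω_n) = 0.2138.
%OS = 100·exp(−πζ/√(1−ζ²)) = 100·exp(−π·0.2138/√0.9543) = 50.3%.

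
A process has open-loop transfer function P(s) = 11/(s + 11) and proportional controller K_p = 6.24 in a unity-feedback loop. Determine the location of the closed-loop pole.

s = -79.64

Closed-loop transfer function: T(s) = K_p·P(s)/(1 + K_p·P(s)) = 68.64/(s + 11 + 68.64) = 68.64/(s + 79.64).
The closed-loop pole is at s = −79.64.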